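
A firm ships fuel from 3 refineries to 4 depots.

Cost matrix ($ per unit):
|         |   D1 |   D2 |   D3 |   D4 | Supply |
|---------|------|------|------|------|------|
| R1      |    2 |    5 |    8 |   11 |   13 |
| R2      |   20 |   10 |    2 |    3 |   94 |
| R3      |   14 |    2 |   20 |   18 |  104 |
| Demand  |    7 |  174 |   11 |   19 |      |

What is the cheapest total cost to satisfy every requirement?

971

An optimal shipping plan:
  R1–D1: 7 × $2 = $14
  R1–D2: 6 × $5 = $30
  R2–D2: 64 × $10 = $640
  R2–D3: 11 × $2 = $22
  R2–D4: 19 × $3 = $57
  R3–D2: 104 × $2 = $208
Total = 14 + 30 + 640 + 22 + 57 + 208 = $971.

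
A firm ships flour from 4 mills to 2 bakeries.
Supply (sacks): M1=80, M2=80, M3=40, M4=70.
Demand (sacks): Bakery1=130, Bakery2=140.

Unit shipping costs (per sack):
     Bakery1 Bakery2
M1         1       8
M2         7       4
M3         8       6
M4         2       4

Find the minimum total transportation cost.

820

A cheapest plan:
  M1–Bakery1: 80 × 1 = 80
  M2–Bakery2: 80 × 4 = 320
  M3–Bakery2: 40 × 6 = 240
  M4–Bakery1: 50 × 2 = 100
  M4–Bakery2: 20 × 4 = 80
Total = 80 + 320 + 240 + 100 + 80 = 820.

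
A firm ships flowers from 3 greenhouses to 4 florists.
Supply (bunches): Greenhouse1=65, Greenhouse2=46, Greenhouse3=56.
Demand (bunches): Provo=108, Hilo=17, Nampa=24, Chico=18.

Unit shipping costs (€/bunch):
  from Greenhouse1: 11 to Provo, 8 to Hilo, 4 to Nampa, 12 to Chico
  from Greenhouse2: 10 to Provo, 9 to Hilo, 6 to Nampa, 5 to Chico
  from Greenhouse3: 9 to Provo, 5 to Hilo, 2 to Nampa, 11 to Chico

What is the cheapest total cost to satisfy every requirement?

1353

A cheapest plan:
  Greenhouse1→Provo: 41 bunches
  Greenhouse1→Nampa: 24 bunches
  Greenhouse2→Provo: 28 bunches
  Greenhouse2→Chico: 18 bunches
  Greenhouse3→Provo: 39 bunches
  Greenhouse3→Hilo: 17 bunches
Total cost = €1353.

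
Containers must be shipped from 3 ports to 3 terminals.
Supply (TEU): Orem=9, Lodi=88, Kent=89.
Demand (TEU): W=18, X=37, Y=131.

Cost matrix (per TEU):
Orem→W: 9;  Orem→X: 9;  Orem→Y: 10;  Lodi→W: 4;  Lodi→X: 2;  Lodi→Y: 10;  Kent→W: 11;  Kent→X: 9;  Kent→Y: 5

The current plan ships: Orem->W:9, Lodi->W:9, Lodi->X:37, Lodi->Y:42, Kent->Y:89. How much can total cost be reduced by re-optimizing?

Current plan cost = 9·9 + 9·4 + 37·2 + 42·10 + 89·5 = 1056.
Optimal plan:
  Orem to Y: 9 × 10 = 90
  Lodi to W: 18 × 4 = 72
  Lodi to X: 37 × 2 = 74
  Lodi to Y: 33 × 10 = 330
  Kent to Y: 89 × 5 = 445
Optimal cost = 1011.
Saving = 1056 − 1011 = 45.

45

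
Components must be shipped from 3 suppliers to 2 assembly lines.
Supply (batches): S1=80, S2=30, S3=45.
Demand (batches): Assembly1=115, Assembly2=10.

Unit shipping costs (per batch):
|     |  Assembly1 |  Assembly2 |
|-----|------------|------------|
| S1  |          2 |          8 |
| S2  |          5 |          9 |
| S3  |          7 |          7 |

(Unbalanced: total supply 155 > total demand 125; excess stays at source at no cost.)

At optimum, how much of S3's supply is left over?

30

Minimum-cost shipments:
  S1->Assembly1: 80 × 2 = 160
  S2->Assembly1: 30 × 5 = 150
  S3->Assembly1: 5 × 7 = 35
  S3->Assembly2: 10 × 7 = 70
Total cost = 415.
S3 ships 15 of its 45, leaving 30.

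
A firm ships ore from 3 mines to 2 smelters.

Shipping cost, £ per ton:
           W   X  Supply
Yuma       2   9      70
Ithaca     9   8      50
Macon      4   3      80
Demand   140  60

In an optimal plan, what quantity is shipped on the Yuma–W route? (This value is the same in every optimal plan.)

Solving gives:
  Yuma to W: 70 tons
  Ithaca to W: 50 tons
  Macon to W: 20 tons
  Macon to X: 60 tons
Total cost = £850.
So Yuma→W carries 70 tons.

70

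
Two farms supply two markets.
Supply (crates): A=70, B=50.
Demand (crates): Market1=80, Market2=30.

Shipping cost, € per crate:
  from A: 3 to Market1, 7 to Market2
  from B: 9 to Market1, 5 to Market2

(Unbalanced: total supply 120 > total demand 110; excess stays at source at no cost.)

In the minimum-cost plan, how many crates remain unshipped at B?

An optimal plan:
  A to Market1: 70 × €3 = €210
  B to Market1: 10 × €9 = €90
  B to Market2: 30 × €5 = €150
Total cost = €450.
B ships 40 of its 50, leaving 10.

10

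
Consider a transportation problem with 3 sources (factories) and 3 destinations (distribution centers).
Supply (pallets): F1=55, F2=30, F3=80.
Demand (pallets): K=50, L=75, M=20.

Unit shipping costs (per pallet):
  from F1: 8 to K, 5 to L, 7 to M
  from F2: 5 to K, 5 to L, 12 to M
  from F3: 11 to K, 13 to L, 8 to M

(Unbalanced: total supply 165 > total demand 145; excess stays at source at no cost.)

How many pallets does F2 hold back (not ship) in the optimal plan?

Minimum-cost shipments:
  F1→L: 55 pallets
  F2→K: 10 pallets
  F2→L: 20 pallets
  F3→K: 40 pallets
  F3→M: 20 pallets
Total cost = 1025.
F2 ships 30 of its 30, leaving 0.

0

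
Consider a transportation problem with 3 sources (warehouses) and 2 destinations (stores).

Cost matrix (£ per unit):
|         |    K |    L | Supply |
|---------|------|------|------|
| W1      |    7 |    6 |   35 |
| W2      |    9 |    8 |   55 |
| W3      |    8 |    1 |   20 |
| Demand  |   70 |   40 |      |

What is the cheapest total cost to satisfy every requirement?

740

A cheapest plan:
  W1→K: 35 × £7 = £245
  W2→K: 35 × £9 = £315
  W2→L: 20 × £8 = £160
  W3→L: 20 × £1 = £20
Total = 245 + 315 + 160 + 20 = £740.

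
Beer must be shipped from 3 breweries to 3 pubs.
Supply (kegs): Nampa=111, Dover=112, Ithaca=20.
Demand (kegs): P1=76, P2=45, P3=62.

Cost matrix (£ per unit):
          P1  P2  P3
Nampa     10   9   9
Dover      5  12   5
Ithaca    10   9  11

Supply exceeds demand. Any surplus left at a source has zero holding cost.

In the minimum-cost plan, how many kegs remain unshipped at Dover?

0

An optimal plan:
  Nampa->P2: 45 kegs
  Nampa->P3: 26 kegs
  Dover->P1: 76 kegs
  Dover->P3: 36 kegs
Total cost = £1199.
Dover ships 112 of its 112, leaving 0.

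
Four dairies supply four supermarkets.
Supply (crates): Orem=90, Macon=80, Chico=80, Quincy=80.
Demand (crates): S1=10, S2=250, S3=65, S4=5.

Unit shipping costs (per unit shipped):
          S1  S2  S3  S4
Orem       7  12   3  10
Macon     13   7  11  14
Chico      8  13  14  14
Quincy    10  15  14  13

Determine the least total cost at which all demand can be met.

3235

An optimal shipping plan:
  Orem->S2: 25 × 12 = 300
  Orem->S3: 65 × 3 = 195
  Macon->S2: 80 × 7 = 560
  Chico->S1: 10 × 8 = 80
  Chico->S2: 70 × 13 = 910
  Quincy->S2: 75 × 15 = 1125
  Quincy->S4: 5 × 13 = 65
Total = 300 + 195 + 560 + 80 + 910 + 1125 + 65 = 3235.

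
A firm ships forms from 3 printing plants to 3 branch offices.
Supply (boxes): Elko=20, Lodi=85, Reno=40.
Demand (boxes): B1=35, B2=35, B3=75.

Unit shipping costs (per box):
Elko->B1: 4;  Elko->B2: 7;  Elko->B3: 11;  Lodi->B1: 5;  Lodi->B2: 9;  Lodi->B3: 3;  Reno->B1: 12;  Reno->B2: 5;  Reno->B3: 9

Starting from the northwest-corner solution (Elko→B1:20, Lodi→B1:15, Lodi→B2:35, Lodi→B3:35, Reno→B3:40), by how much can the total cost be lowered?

Current plan cost = 20·4 + 15·5 + 35·9 + 35·3 + 40·9 = 935.
Optimal plan:
  Elko to B1: 20 × 4 = 80
  Lodi to B1: 15 × 5 = 75
  Lodi to B3: 70 × 3 = 210
  Reno to B2: 35 × 5 = 175
  Reno to B3: 5 × 9 = 45
Optimal cost = 585.
Saving = 935 − 585 = 350.

350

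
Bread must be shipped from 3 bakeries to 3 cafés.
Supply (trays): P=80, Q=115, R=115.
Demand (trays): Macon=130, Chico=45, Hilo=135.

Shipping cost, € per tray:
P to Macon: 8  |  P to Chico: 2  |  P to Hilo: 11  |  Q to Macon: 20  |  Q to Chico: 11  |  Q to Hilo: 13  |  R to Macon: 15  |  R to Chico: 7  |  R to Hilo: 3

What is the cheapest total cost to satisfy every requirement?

A cheapest plan:
  P->Macon: 80 × €8 = €640
  Q->Macon: 50 × €20 = €1000
  Q->Chico: 45 × €11 = €495
  Q->Hilo: 20 × €13 = €260
  R->Hilo: 115 × €3 = €345
Total = 640 + 1000 + 495 + 260 + 345 = €2740.

2740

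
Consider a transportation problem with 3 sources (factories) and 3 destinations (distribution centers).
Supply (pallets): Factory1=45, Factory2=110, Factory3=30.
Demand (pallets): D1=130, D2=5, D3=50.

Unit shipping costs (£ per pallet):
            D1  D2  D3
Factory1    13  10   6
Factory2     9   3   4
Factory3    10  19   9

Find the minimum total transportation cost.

1505

A cheapest plan:
  Factory1 to D3: 45 × £6 = £270
  Factory2 to D1: 100 × £9 = £900
  Factory2 to D2: 5 × £3 = £15
  Factory2 to D3: 5 × £4 = £20
  Factory3 to D1: 30 × £10 = £300
Total = 270 + 900 + 15 + 20 + 300 = £1505.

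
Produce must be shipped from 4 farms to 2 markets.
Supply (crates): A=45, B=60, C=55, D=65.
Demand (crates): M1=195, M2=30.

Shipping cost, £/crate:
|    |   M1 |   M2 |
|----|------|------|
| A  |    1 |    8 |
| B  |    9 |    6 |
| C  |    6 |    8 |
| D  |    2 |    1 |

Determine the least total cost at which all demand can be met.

955

A cheapest plan:
  A→M1: 45 × £1 = £45
  B→M1: 30 × £9 = £270
  B→M2: 30 × £6 = £180
  C→M1: 55 × £6 = £330
  D→M1: 65 × £2 = £130
Total = 45 + 270 + 180 + 330 + 130 = £955.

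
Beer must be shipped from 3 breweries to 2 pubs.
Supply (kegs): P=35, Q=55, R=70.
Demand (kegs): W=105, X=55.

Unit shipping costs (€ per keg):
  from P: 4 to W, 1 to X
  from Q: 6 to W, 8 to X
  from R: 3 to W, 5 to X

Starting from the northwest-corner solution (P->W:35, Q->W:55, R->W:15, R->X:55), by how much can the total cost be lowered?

Current plan cost = 35·4 + 55·6 + 15·3 + 55·5 = €790.
Optimal plan:
  P–X: 35 × €1 = €35
  Q–W: 55 × €6 = €330
  R–W: 50 × €3 = €150
  R–X: 20 × €5 = €100
Optimal cost = €615.
Saving = 790 − 615 = €175.

175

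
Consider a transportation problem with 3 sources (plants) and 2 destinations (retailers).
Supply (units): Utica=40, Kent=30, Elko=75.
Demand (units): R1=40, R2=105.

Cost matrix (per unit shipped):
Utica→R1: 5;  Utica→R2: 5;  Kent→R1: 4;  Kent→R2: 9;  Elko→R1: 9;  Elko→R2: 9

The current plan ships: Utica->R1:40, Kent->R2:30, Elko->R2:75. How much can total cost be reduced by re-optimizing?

Current plan cost = 40·5 + 30·9 + 75·9 = 1145.
Optimal plan:
  Utica->R2: 40 units
  Kent->R1: 30 units
  Elko->R1: 10 units
  Elko->R2: 65 units
Optimal cost = 995.
Saving = 1145 − 995 = 150.

150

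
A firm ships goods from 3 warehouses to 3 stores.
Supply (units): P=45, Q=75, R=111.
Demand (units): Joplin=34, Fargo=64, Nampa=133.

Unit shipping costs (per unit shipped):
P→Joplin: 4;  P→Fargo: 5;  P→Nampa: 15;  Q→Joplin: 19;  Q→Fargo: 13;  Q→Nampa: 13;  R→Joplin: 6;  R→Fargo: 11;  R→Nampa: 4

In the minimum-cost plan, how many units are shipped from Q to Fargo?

The minimum-cost plan:
  P–Joplin: 34 × 4 = 136
  P–Fargo: 11 × 5 = 55
  Q–Fargo: 53 × 13 = 689
  Q–Nampa: 22 × 13 = 286
  R–Nampa: 111 × 4 = 444
Total cost = 1610.
So Q→Fargo carries 53 units.

53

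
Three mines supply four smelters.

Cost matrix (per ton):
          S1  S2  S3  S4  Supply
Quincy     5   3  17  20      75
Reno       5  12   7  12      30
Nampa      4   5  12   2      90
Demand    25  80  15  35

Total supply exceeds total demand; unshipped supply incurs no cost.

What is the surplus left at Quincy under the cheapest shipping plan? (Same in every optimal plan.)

Minimum-cost shipments:
  Quincy to S2: 75 × 3 = 225
  Reno to S3: 15 × 7 = 105
  Nampa to S1: 25 × 4 = 100
  Nampa to S2: 5 × 5 = 25
  Nampa to S4: 35 × 2 = 70
Total cost = 525.
Quincy ships 75 of its 75, leaving 0.

0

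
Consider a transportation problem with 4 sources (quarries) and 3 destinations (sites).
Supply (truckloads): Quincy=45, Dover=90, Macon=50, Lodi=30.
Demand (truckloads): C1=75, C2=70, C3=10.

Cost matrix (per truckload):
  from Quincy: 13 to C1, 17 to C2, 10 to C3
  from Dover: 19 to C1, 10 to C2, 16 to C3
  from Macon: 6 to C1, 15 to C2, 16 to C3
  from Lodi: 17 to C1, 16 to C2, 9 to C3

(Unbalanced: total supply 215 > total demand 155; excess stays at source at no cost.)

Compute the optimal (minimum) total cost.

One minimum-cost allocation:
  Quincy–C1: 25 × 13 = 325
  Dover–C2: 70 × 10 = 700
  Macon–C1: 50 × 6 = 300
  Lodi–C3: 10 × 9 = 90
Total = 325 + 700 + 300 + 90 = 1415.

1415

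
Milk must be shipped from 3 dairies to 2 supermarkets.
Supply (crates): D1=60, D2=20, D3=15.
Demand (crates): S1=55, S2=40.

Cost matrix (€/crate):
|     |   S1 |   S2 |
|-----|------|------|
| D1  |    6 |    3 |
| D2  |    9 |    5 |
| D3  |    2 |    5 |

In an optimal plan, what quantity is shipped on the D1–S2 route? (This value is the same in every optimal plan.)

20

The minimum-cost plan:
  D1–S1: 40 × €6 = €240
  D1–S2: 20 × €3 = €60
  D2–S2: 20 × €5 = €100
  D3–S1: 15 × €2 = €30
Total cost = €430.
So D1→S2 carries 20 crates.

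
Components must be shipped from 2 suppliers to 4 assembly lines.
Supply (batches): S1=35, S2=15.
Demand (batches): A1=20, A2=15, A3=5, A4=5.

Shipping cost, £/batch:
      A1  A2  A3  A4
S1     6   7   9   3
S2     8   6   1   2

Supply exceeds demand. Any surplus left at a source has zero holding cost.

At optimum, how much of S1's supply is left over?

An optimal plan:
  S1→A1: 20 × £6 = £120
  S1→A2: 10 × £7 = £70
  S2→A2: 5 × £6 = £30
  S2→A3: 5 × £1 = £5
  S2→A4: 5 × £2 = £10
Total cost = £235.
S1 ships 30 of its 35, leaving 5.

5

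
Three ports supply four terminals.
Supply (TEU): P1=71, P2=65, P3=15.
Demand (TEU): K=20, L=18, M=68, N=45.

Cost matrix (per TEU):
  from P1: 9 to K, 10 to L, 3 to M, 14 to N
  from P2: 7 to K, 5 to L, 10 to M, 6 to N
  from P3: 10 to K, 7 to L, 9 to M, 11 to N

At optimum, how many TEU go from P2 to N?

The minimum-cost plan:
  P1 to K: 3 TEU
  P1 to M: 68 TEU
  P2 to K: 17 TEU
  P2 to L: 3 TEU
  P2 to N: 45 TEU
  P3 to L: 15 TEU
Total cost = 740.
So P2→N carries 45 TEU.

45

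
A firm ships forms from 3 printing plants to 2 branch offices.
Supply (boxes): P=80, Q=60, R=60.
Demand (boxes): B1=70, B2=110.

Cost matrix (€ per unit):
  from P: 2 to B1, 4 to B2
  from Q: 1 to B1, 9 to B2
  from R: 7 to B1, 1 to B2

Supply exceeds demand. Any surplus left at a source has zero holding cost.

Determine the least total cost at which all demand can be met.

Optimal allocation:
  P->B1: 10 × €2 = €20
  P->B2: 50 × €4 = €200
  Q->B1: 60 × €1 = €60
  R->B2: 60 × €1 = €60
Total = 20 + 200 + 60 + 60 = €340.
(Supply check: P ships 60; Q ships 60; R ships 60.)

340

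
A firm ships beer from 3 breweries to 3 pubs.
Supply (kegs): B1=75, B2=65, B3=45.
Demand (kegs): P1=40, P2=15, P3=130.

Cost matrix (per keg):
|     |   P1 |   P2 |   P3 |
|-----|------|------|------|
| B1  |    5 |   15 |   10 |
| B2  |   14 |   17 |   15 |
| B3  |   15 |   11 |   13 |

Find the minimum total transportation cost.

2080

Optimal allocation:
  B1–P1: 40 × 5 = 200
  B1–P3: 35 × 10 = 350
  B2–P3: 65 × 15 = 975
  B3–P2: 15 × 11 = 165
  B3–P3: 30 × 13 = 390
Total = 200 + 350 + 975 + 165 + 390 = 2080.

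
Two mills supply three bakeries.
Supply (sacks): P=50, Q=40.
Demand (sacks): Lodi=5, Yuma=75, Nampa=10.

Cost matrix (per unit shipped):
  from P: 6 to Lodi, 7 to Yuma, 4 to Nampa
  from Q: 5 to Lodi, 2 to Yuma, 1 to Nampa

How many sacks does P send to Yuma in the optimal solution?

Solving gives:
  P→Lodi: 5 × 6 = 30
  P→Yuma: 35 × 7 = 245
  P→Nampa: 10 × 4 = 40
  Q→Yuma: 40 × 2 = 80
Total cost = 395.
So P→Yuma carries 35 sacks.

35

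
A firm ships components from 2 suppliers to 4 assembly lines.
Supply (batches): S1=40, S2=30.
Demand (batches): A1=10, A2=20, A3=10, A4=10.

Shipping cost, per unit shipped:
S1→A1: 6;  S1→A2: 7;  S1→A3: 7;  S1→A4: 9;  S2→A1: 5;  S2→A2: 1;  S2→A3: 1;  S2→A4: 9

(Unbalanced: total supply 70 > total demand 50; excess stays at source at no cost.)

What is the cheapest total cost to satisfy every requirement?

One minimum-cost allocation:
  S1→A1: 10 × 6 = 60
  S1→A4: 10 × 9 = 90
  S2→A2: 20 × 1 = 20
  S2→A3: 10 × 1 = 10
Total = 60 + 90 + 20 + 10 = 180.

180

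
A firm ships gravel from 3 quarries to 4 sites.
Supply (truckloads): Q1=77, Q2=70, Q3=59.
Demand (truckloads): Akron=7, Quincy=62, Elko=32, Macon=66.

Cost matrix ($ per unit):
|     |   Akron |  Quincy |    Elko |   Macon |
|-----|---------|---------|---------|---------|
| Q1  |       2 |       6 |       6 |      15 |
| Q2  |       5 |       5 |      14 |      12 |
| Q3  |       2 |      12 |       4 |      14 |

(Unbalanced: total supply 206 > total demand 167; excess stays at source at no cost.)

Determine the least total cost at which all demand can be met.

An optimal shipping plan:
  Q1–Quincy: 58 × $6 = $348
  Q2–Quincy: 4 × $5 = $20
  Q2–Macon: 66 × $12 = $792
  Q3–Akron: 7 × $2 = $14
  Q3–Elko: 32 × $4 = $128
Total = 348 + 20 + 792 + 14 + 128 = $1302.

1302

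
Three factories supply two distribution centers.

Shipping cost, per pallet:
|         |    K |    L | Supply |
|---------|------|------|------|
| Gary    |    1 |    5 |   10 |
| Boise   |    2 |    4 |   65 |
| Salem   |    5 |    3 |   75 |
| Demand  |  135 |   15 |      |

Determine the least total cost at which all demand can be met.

485

A cheapest plan:
  Gary to K: 10 × 1 = 10
  Boise to K: 65 × 2 = 130
  Salem to K: 60 × 5 = 300
  Salem to L: 15 × 3 = 45
Total = 10 + 130 + 300 + 45 = 485.
(Supply check: Gary ships 10; Boise ships 65; Salem ships 75.)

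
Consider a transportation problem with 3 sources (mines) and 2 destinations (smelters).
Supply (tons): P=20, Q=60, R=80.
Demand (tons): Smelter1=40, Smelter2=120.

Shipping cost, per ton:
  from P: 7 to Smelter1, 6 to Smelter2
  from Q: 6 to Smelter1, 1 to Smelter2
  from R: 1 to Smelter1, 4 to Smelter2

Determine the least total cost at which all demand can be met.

380

Optimal allocation:
  P->Smelter2: 20 × 6 = 120
  Q->Smelter2: 60 × 1 = 60
  R->Smelter1: 40 × 1 = 40
  R->Smelter2: 40 × 4 = 160
Total = 120 + 60 + 40 + 160 = 380.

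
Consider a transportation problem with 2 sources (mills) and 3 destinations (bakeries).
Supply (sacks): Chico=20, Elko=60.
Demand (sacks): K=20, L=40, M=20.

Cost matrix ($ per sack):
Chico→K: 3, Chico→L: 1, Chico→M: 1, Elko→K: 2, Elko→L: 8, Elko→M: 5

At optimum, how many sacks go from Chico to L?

20

Optimal shipments:
  Chico to L: 20 × $1 = $20
  Elko to K: 20 × $2 = $40
  Elko to L: 20 × $8 = $160
  Elko to M: 20 × $5 = $100
Total cost = $320.
So Chico→L carries 20 sacks.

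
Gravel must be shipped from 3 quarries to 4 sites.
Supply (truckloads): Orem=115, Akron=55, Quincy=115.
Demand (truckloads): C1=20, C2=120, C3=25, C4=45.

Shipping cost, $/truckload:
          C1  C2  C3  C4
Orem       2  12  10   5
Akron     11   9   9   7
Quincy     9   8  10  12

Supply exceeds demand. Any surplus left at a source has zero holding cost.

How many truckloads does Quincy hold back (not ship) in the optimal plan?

0

Minimum-cost shipments:
  Orem to C1: 20 × $2 = $40
  Orem to C4: 45 × $5 = $225
  Akron to C2: 5 × $9 = $45
  Akron to C3: 25 × $9 = $225
  Quincy to C2: 115 × $8 = $920
Total cost = $1455.
Quincy ships 115 of its 115, leaving 0.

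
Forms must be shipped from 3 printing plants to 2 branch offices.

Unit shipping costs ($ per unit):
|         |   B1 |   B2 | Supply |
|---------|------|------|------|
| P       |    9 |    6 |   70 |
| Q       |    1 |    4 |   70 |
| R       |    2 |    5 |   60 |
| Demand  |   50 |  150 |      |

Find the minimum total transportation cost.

850

One minimum-cost allocation:
  P->B2: 70 × $6 = $420
  Q->B1: 50 × $1 = $50
  Q->B2: 20 × $4 = $80
  R->B2: 60 × $5 = $300
Total = 420 + 50 + 80 + 300 = $850.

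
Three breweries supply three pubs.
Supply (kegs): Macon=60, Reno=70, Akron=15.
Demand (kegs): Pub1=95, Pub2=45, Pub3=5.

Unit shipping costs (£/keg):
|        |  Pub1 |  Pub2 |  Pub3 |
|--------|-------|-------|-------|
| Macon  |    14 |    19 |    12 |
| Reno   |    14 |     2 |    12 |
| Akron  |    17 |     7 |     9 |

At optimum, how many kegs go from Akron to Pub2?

0

The minimum-cost plan:
  Macon→Pub1: 60 × £14 = £840
  Reno→Pub1: 25 × £14 = £350
  Reno→Pub2: 45 × £2 = £90
  Akron→Pub1: 10 × £17 = £170
  Akron→Pub3: 5 × £9 = £45
Total cost = £1495.
The route Akron→Pub2 is not used.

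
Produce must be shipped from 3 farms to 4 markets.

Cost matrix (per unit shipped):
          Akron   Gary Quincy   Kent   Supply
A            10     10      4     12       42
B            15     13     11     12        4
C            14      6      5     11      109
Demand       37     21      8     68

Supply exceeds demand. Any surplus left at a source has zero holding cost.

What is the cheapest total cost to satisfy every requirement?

Optimal allocation:
  A to Akron: 37 × 10 = 370
  A to Quincy: 5 × 4 = 20
  C to Gary: 21 × 6 = 126
  C to Quincy: 3 × 5 = 15
  C to Kent: 68 × 11 = 748
Total = 370 + 20 + 126 + 15 + 748 = 1279.

1279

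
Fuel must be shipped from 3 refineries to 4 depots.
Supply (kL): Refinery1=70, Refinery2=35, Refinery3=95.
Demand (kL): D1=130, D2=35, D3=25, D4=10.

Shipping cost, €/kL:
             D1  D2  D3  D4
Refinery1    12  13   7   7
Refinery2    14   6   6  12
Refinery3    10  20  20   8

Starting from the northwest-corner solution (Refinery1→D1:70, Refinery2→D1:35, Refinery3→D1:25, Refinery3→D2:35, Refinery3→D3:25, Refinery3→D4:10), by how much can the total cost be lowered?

Current plan cost = 70·12 + 35·14 + 25·10 + 35·20 + 25·20 + 10·8 = €2860.
Optimal plan:
  Refinery1 to D1: 35 × €12 = €420
  Refinery1 to D3: 25 × €7 = €175
  Refinery1 to D4: 10 × €7 = €70
  Refinery2 to D2: 35 × €6 = €210
  Refinery3 to D1: 95 × €10 = €950
Optimal cost = €1825.
Saving = 2860 − 1825 = €1035.

1035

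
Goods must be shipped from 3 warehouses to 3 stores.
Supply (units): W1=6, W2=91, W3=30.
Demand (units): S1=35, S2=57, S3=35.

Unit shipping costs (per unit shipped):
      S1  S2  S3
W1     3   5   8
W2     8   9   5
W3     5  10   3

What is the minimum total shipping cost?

A cheapest plan:
  W1 to S1: 5 × 3 = 15
  W1 to S2: 1 × 5 = 5
  W2 to S2: 56 × 9 = 504
  W2 to S3: 35 × 5 = 175
  W3 to S1: 30 × 5 = 150
Total = 15 + 5 + 504 + 175 + 150 = 849.

849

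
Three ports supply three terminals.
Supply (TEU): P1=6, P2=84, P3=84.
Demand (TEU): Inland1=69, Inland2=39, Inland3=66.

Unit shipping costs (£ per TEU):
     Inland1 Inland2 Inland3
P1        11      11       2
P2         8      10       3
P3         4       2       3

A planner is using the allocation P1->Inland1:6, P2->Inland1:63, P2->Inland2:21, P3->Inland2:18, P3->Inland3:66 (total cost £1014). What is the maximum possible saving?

372

Current plan cost = 6·11 + 63·8 + 21·10 + 18·2 + 66·3 = £1014.
Optimal plan:
  P1->Inland3: 6 TEU
  P2->Inland1: 24 TEU
  P2->Inland3: 60 TEU
  P3->Inland1: 45 TEU
  P3->Inland2: 39 TEU
Optimal cost = £642.
Saving = 1014 − 642 = £372.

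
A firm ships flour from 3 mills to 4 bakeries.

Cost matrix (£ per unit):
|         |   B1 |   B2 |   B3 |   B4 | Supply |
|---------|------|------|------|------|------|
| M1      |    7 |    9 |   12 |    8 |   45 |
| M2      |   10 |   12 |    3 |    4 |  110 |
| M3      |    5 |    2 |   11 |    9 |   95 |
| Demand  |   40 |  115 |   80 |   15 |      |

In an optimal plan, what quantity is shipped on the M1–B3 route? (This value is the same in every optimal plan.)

0

Optimal shipments:
  M1->B1: 25 × £7 = £175
  M1->B2: 20 × £9 = £180
  M2->B1: 15 × £10 = £150
  M2->B3: 80 × £3 = £240
  M2->B4: 15 × £4 = £60
  M3->B2: 95 × £2 = £190
Total cost = £995.
The route M1→B3 is not used.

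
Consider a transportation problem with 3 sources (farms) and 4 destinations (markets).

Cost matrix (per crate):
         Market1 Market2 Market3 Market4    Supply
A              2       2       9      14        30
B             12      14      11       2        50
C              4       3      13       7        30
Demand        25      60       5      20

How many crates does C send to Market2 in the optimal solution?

The minimum-cost plan:
  A→Market2: 30 × 2 = 60
  B→Market1: 25 × 12 = 300
  B→Market3: 5 × 11 = 55
  B→Market4: 20 × 2 = 40
  C→Market2: 30 × 3 = 90
Total cost = 545.
So C→Market2 carries 30 crates.

30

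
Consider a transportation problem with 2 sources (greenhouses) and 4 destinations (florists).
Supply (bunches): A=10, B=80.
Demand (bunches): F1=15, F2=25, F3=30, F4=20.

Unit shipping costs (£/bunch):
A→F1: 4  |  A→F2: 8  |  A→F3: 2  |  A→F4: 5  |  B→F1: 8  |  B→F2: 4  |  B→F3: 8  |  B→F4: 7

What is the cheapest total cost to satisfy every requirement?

An optimal shipping plan:
  A->F3: 10 × £2 = £20
  B->F1: 15 × £8 = £120
  B->F2: 25 × £4 = £100
  B->F3: 20 × £8 = £160
  B->F4: 20 × £7 = £140
Total = 20 + 120 + 100 + 160 + 140 = £540.

540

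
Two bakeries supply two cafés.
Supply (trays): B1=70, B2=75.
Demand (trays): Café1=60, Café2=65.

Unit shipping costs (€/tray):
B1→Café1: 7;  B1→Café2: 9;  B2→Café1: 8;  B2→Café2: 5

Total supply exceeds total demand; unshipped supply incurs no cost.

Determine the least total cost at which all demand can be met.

A cheapest plan:
  B1->Café1: 60 × €7 = €420
  B2->Café2: 65 × €5 = €325
Total = 420 + 325 = €745.

745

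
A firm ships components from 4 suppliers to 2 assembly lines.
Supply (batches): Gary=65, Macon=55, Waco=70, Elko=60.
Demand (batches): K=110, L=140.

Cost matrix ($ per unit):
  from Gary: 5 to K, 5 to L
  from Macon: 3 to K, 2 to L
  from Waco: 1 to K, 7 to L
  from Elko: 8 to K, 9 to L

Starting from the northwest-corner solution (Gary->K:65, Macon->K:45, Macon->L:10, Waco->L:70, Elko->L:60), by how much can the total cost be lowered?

505

Current plan cost = 65·5 + 45·3 + 10·2 + 70·7 + 60·9 = $1510.
Optimal plan:
  Gary to L: 65 × $5 = $325
  Macon to L: 55 × $2 = $110
  Waco to K: 70 × $1 = $70
  Elko to K: 40 × $8 = $320
  Elko to L: 20 × $9 = $180
Optimal cost = $1005.
Saving = 1510 − 1005 = $505.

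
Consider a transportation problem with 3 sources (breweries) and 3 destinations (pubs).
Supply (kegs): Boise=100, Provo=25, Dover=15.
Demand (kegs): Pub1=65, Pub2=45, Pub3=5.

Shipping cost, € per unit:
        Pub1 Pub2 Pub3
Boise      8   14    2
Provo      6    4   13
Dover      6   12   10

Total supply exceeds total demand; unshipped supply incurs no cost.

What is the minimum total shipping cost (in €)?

An optimal shipping plan:
  Boise to Pub1: 50 × €8 = €400
  Boise to Pub2: 20 × €14 = €280
  Boise to Pub3: 5 × €2 = €10
  Provo to Pub2: 25 × €4 = €100
  Dover to Pub1: 15 × €6 = €90
Total = 400 + 280 + 10 + 100 + 90 = €880.

880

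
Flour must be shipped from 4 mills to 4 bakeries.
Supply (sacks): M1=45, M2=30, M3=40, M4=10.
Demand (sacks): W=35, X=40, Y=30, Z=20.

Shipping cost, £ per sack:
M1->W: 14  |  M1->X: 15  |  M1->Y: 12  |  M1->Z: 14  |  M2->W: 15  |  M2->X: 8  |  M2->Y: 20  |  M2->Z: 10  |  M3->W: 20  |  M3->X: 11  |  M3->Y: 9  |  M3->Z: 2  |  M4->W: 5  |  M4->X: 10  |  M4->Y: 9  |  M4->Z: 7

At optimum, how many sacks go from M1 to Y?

20

Optimal shipments:
  M1 to W: 25 × £14 = £350
  M1 to Y: 20 × £12 = £240
  M2 to X: 30 × £8 = £240
  M3 to X: 10 × £11 = £110
  M3 to Y: 10 × £9 = £90
  M3 to Z: 20 × £2 = £40
  M4 to W: 10 × £5 = £50
Total cost = £1120.
So M1→Y carries 20 sacks.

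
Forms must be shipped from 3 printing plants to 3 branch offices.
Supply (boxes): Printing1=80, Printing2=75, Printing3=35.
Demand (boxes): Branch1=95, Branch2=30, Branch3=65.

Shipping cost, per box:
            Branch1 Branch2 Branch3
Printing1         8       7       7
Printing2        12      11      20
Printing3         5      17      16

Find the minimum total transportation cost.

1620

A cheapest plan:
  Printing1–Branch2: 15 × 7 = 105
  Printing1–Branch3: 65 × 7 = 455
  Printing2–Branch1: 60 × 12 = 720
  Printing2–Branch2: 15 × 11 = 165
  Printing3–Branch1: 35 × 5 = 175
Total = 105 + 455 + 720 + 165 + 175 = 1620.
(Supply check: Printing1 ships 80; Printing2 ships 75; Printing3 ships 35.)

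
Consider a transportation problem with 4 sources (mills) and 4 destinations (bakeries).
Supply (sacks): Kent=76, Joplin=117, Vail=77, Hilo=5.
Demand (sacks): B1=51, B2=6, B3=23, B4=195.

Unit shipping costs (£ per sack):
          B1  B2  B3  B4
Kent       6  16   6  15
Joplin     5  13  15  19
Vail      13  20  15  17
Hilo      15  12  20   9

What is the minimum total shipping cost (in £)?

3760

One minimum-cost allocation:
  Kent–B3: 23 sacks
  Kent–B4: 53 sacks
  Joplin–B1: 51 sacks
  Joplin–B2: 6 sacks
  Joplin–B4: 60 sacks
  Vail–B4: 77 sacks
  Hilo–B4: 5 sacks
Total cost = £3760.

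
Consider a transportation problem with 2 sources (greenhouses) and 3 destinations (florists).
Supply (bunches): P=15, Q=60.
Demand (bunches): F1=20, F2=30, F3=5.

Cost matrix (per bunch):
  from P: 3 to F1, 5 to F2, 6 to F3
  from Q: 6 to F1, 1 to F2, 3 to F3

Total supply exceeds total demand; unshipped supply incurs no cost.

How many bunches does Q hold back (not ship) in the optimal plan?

Minimum-cost shipments:
  P->F1: 15 bunches
  Q->F1: 5 bunches
  Q->F2: 30 bunches
  Q->F3: 5 bunches
Total cost = 120.
Q ships 40 of its 60, leaving 20.

20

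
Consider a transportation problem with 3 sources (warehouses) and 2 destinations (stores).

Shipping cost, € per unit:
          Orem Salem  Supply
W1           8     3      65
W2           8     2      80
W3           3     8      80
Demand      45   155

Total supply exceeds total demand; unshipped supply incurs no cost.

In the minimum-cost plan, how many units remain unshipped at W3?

Minimum-cost shipments:
  W1→Salem: 65 × €3 = €195
  W2→Salem: 80 × €2 = €160
  W3→Orem: 45 × €3 = €135
  W3→Salem: 10 × €8 = €80
Total cost = €570.
W3 ships 55 of its 80, leaving 25.

25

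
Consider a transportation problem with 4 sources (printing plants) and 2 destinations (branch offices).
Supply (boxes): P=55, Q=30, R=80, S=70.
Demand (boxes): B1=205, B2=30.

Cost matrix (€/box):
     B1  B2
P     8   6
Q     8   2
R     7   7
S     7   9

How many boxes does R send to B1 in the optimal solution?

Optimal shipments:
  P–B1: 55 × €8 = €440
  Q–B2: 30 × €2 = €60
  R–B1: 80 × €7 = €560
  S–B1: 70 × €7 = €490
Total cost = €1550.
So R→B1 carries 80 boxes.

80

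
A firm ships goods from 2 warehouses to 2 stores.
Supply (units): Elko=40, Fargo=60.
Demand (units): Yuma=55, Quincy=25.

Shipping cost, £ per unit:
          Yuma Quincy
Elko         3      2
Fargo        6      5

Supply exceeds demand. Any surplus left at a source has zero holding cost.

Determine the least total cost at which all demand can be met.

Optimal allocation:
  Elko–Yuma: 40 × £3 = £120
  Fargo–Yuma: 15 × £6 = £90
  Fargo–Quincy: 25 × £5 = £125
Total = 120 + 90 + 125 = £335.

335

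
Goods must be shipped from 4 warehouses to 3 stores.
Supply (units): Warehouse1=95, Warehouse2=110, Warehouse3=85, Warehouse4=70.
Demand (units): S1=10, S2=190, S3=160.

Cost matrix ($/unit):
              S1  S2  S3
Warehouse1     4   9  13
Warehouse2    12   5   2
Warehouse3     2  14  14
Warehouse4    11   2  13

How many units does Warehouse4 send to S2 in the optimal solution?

Optimal shipments:
  Warehouse1→S2: 95 × $9 = $855
  Warehouse2→S3: 110 × $2 = $220
  Warehouse3→S1: 10 × $2 = $20
  Warehouse3→S2: 25 × $14 = $350
  Warehouse3→S3: 50 × $14 = $700
  Warehouse4→S2: 70 × $2 = $140
Total cost = $2285.
So Warehouse4→S2 carries 70 units.

70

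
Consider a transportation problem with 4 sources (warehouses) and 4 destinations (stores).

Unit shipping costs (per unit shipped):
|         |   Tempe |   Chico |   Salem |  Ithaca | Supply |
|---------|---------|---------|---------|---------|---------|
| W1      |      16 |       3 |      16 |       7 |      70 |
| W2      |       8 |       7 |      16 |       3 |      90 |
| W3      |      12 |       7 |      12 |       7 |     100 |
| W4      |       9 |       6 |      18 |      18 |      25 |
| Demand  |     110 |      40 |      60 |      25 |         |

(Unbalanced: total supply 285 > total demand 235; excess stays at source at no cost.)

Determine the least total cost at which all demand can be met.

1900

Optimal allocation:
  W1 to Chico: 40 units
  W1 to Ithaca: 20 units
  W2 to Tempe: 85 units
  W2 to Ithaca: 5 units
  W3 to Salem: 60 units
  W4 to Tempe: 25 units
Total cost = 1900.
(Supply check: W1 ships 60; W2 ships 90; W3 ships 60; W4 ships 25.)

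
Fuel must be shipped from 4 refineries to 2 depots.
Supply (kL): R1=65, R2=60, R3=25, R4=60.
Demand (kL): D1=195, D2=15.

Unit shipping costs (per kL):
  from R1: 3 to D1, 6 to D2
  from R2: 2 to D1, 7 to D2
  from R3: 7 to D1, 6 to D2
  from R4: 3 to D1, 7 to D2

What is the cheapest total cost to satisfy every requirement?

One minimum-cost allocation:
  R1 to D1: 65 × 3 = 195
  R2 to D1: 60 × 2 = 120
  R3 to D1: 10 × 7 = 70
  R3 to D2: 15 × 6 = 90
  R4 to D1: 60 × 3 = 180
Total = 195 + 120 + 70 + 90 + 180 = 655.
(Supply check: R1 ships 65; R2 ships 60; R3 ships 25; R4 ships 60.)

655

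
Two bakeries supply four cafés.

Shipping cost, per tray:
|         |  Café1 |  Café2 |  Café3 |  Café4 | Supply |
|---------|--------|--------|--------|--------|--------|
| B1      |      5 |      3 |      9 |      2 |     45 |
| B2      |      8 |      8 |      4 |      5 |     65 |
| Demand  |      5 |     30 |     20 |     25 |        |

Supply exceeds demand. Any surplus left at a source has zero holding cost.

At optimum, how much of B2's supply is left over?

An optimal plan:
  B1–Café1: 5 trays
  B1–Café2: 30 trays
  B1–Café4: 10 trays
  B2–Café3: 20 trays
  B2–Café4: 15 trays
Total cost = 290.
B2 ships 35 of its 65, leaving 30.

30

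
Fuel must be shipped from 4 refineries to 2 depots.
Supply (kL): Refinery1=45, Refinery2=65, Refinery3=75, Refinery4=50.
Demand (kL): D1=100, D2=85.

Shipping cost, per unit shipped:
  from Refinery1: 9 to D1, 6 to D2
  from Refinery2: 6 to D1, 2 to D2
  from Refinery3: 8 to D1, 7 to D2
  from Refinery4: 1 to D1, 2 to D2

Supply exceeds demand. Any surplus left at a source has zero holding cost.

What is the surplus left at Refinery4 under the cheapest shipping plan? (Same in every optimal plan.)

0

An optimal plan:
  Refinery1→D2: 20 × 6 = 120
  Refinery2→D2: 65 × 2 = 130
  Refinery3→D1: 50 × 8 = 400
  Refinery4→D1: 50 × 1 = 50
Total cost = 700.
Refinery4 ships 50 of its 50, leaving 0.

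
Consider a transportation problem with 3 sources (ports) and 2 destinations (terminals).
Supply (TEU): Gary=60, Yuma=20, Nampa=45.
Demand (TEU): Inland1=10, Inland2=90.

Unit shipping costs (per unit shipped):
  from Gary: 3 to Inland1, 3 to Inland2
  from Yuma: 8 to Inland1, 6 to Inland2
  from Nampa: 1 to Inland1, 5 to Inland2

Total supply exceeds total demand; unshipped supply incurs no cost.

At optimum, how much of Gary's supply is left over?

0

Minimum-cost shipments:
  Gary→Inland2: 60 TEU
  Nampa→Inland1: 10 TEU
  Nampa→Inland2: 30 TEU
Total cost = 340.
Gary ships 60 of its 60, leaving 0.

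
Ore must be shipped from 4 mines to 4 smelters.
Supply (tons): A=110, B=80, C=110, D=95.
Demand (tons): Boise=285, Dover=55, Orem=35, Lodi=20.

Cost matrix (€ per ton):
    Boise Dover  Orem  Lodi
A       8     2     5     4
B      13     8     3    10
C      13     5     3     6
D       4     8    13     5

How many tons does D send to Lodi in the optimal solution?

0

Solving gives:
  A->Boise: 110 × €8 = €880
  B->Boise: 45 × €13 = €585
  B->Orem: 35 × €3 = €105
  C->Boise: 35 × €13 = €455
  C->Dover: 55 × €5 = €275
  C->Lodi: 20 × €6 = €120
  D->Boise: 95 × €4 = €380
Total cost = €2800.
The route D→Lodi is not used.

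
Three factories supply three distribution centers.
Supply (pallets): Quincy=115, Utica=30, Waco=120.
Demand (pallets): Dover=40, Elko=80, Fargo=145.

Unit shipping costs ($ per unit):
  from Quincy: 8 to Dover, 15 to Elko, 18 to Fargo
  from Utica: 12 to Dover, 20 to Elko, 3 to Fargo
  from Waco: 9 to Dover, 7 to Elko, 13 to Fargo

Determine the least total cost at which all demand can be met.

2840

A cheapest plan:
  Quincy to Dover: 40 pallets
  Quincy to Fargo: 75 pallets
  Utica to Fargo: 30 pallets
  Waco to Elko: 80 pallets
  Waco to Fargo: 40 pallets
Total cost = $2840.
(Supply check: Quincy ships 115; Utica ships 30; Waco ships 120.)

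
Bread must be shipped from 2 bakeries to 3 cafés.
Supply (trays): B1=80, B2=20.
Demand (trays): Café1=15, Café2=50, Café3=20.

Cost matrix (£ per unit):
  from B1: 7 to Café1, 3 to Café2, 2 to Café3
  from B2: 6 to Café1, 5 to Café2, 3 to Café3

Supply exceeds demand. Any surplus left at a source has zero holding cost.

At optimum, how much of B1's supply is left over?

10

Minimum-cost shipments:
  B1→Café2: 50 × £3 = £150
  B1→Café3: 20 × £2 = £40
  B2→Café1: 15 × £6 = £90
Total cost = £280.
B1 ships 70 of its 80, leaving 10.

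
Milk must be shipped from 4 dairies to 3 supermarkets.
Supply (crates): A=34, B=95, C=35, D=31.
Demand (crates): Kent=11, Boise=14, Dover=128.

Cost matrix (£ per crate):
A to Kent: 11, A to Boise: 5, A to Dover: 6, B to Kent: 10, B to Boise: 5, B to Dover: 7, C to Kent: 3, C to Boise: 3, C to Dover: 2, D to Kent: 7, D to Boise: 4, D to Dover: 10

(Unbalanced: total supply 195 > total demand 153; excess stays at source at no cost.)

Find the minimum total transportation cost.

One minimum-cost allocation:
  A–Dover: 34 × £6 = £204
  B–Dover: 59 × £7 = £413
  C–Dover: 35 × £2 = £70
  D–Kent: 11 × £7 = £77
  D–Boise: 14 × £4 = £56
Total = 204 + 413 + 70 + 77 + 56 = £820.

820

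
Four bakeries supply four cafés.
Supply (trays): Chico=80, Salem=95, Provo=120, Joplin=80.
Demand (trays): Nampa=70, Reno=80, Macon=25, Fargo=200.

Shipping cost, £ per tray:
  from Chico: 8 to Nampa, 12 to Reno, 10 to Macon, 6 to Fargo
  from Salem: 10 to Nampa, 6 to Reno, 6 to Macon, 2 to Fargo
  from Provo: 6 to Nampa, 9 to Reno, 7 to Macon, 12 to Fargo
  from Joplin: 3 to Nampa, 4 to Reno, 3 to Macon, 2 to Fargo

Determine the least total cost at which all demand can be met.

1760

An optimal shipping plan:
  Chico->Fargo: 80 trays
  Salem->Fargo: 95 trays
  Provo->Nampa: 70 trays
  Provo->Reno: 25 trays
  Provo->Macon: 25 trays
  Joplin->Reno: 55 trays
  Joplin->Fargo: 25 trays
Total cost = £1760.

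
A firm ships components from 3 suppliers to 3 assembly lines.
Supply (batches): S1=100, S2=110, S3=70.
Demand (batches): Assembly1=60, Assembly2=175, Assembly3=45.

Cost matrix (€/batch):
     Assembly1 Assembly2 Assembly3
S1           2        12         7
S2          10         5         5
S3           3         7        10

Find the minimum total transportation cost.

An optimal shipping plan:
  S1→Assembly1: 60 × €2 = €120
  S1→Assembly3: 40 × €7 = €280
  S2→Assembly2: 105 × €5 = €525
  S2→Assembly3: 5 × €5 = €25
  S3→Assembly2: 70 × €7 = €490
Total = 120 + 280 + 525 + 25 + 490 = €1440.
(Supply check: S1 ships 100; S2 ships 110; S3 ships 70.)

1440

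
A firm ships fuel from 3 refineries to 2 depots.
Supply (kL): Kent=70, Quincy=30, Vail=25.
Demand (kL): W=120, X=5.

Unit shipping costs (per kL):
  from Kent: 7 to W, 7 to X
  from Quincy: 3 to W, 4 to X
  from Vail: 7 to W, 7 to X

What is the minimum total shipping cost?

One minimum-cost allocation:
  Kent–W: 65 × 7 = 455
  Kent–X: 5 × 7 = 35
  Quincy–W: 30 × 3 = 90
  Vail–W: 25 × 7 = 175
Total = 455 + 35 + 90 + 175 = 755.

755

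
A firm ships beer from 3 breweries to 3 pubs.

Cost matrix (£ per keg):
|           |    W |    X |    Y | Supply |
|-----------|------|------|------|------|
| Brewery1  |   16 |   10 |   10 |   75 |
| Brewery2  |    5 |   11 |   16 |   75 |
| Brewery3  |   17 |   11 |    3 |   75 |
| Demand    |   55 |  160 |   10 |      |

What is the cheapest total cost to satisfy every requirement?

1990

A cheapest plan:
  Brewery1→X: 75 × £10 = £750
  Brewery2→W: 55 × £5 = £275
  Brewery2→X: 20 × £11 = £220
  Brewery3→X: 65 × £11 = £715
  Brewery3→Y: 10 × £3 = £30
Total = 750 + 275 + 220 + 715 + 30 = £1990.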